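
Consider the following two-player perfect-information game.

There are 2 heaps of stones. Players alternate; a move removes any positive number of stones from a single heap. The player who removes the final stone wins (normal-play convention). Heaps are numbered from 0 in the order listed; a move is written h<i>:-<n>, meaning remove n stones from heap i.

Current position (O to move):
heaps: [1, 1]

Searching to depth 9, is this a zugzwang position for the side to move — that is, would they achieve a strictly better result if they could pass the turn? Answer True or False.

zugzwang((1,1), O) = True

ply 1, O at (1,1) | h0:-1=-1→(0,1)*; h1:-1=-1→(1,0)
ply 2, X at (0,1) | h1:-1=+1→(0,0)*
ply 3: (0,0) is terminal -1 (O); from (1,1) depth 9
if O skipped the turn, X would face:
~ ply 1, X at (1,1) | h0:-1=-1→(0,1)*; h1:-1=-1→(1,0)
~ ply 2, O at (0,1) | h1:-1=+1→(0,0)*
~ ply 3: (0,0) is terminal -1 (X); from (1,1) depth 9
compare (O): move=-1 vs pass=+1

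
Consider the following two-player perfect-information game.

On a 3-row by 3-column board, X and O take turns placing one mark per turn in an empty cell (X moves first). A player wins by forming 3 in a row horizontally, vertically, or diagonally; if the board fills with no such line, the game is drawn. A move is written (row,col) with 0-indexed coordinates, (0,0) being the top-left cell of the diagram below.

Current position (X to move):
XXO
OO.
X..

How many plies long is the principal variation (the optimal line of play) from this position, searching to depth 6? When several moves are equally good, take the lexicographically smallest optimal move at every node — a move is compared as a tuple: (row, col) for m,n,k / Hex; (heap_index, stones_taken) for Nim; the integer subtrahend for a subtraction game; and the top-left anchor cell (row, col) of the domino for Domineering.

ply 1, X at XXO/OO./X.. | (1,2)=+0→XXO/OOX/X..*; (2,1)=-1→XXO/OO./XX.; (2,2)=-1→XXO/OO./X.X
ply 2, O at XXO/OOX/X.. | (2,1)=+0→XXO/OOX/XO.*; (2,2)=+0→XXO/OOX/X.O
ply 3, X at XXO/OOX/XO. | (2,2)=+0→XXO/OOX/XOX*
ply 4: XXO/OOX/XOX is terminal +0 (O); from XXO/OO./X.. depth 6

PV length from [XXO/OO./X..]: 3 plies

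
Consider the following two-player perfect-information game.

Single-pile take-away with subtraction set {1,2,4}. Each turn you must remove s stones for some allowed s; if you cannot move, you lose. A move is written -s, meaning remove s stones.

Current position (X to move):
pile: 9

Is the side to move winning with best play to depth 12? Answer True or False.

p1 X@[9]: -1[8]-1* -2[7]-1 -4[5]-1
p2 O@[8]: -1[7]-1 -2[6]+1* -4[4]-1
p3 X@[6]: -1[5]-1* -2[4]-1 -4[2]-1
p4 O@[5]: -1[4]-1 -2[3]+1* -4[1]-1
p5 X@[3]: -1[2]-1* -2[1]-1
p6 O@[2]: -1[1]-1 -2[0]+1*
p7 X@[0] terminal -1; root [9] d12

X winning at [9]: False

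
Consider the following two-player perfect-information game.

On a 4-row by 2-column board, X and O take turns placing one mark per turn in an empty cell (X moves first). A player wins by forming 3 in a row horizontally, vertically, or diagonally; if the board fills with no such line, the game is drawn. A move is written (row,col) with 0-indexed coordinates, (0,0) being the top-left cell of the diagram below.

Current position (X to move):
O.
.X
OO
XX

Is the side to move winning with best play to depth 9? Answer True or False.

[O./.X/OO/XX] X move#1: (0,1):-1/OX/.X/OO/XX, (1,0):+0/O./XX/OO/XX*
[O./XX/OO/XX] O move#2: (0,1):+0/OO/XX/OO/XX*
[OO/XX/OO/XX] end (terminal +0, X#3); searched O./.X/OO/XX to 9

X winning at [O./.X/OO/XX]: False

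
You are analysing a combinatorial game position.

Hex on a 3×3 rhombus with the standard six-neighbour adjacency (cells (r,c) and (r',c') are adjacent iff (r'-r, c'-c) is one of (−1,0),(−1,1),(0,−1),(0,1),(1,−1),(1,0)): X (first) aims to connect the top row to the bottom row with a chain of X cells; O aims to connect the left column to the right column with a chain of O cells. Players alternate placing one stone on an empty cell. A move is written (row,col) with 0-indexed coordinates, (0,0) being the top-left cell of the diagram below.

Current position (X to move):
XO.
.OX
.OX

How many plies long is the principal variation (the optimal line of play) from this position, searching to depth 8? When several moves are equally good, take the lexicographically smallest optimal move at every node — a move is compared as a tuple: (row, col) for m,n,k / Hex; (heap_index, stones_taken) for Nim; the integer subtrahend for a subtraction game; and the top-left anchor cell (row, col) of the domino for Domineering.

PV length from [XO./.OX/.OX]: 1 ply

[XO./.OX/.OX] X move#1: (0,2):+1/XOX/.OX/.OX*, (1,0):+1/XO./XOX/.OX, (2,0):+1/XO./.OX/XOX
[XOX/.OX/.OX] end (terminal -1, O#2); searched XO./.OX/.OX to 8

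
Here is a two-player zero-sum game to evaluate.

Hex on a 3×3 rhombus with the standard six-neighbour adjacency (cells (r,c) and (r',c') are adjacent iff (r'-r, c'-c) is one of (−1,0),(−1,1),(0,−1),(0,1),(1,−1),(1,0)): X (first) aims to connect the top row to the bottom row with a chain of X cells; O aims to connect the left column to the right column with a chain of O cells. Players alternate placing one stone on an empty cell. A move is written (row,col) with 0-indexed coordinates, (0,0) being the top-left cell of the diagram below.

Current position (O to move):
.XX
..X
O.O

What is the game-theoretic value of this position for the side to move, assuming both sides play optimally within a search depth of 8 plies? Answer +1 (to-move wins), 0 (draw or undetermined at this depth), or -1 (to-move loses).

p1 O@[.XX/..X/O.O]: (0,0)[OXX/..X/O.O]-1 (1,0)[.XX/O.X/O.O]-1 (1,1)[.XX/.OX/O.O]-1 (2,1)[.XX/..X/OOO]+1*
p2 X@[.XX/..X/OOO] terminal -1; root [.XX/..X/O.O] d8

value(.XX/..X/O.O, O) = +1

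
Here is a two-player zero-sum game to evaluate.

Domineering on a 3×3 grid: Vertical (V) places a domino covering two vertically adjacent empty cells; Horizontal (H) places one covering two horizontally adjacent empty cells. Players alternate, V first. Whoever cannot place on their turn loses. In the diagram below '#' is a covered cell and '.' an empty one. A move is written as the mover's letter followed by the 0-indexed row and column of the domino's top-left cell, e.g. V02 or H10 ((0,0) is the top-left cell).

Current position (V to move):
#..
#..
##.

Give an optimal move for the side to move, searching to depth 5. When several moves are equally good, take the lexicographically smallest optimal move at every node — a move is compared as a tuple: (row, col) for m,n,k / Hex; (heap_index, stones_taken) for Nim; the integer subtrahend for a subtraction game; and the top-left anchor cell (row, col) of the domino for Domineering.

ply 1, V at #../#../##. | V01=+1→##./##./##.*; V02=+1→#.#/#.#/##.; V12=-1→#../#.#/###
ply 2: ##./##./##. is terminal -1 (H); from #../#../##. depth 5

V's best at [#../#../##.]: V01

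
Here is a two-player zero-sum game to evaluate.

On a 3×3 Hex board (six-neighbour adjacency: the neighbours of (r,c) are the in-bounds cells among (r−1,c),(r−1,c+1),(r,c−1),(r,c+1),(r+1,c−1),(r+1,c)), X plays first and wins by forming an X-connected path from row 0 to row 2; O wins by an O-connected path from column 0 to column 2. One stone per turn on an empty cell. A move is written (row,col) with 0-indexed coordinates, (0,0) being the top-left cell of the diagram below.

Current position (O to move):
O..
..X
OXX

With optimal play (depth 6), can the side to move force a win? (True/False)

O winning at [O../..X/OXX]: True

p1 O@[O../..X/OXX]: (0,1)[OO./..X/OXX]-1 (0,2)[O.O/..X/OXX]+1* (1,0)[O../O.X/OXX]-1 (1,1)[O../.OX/OXX]-1
p2 X@[O.O/..X/OXX]: (0,1)[OXO/..X/OXX]-1* (1,0)[O.O/X.X/OXX]-1 (1,1)[O.O/.XX/OXX]-1
p3 O@[OXO/..X/OXX]: (1,0)[OXO/O.X/OXX]-1 (1,1)[OXO/.OX/OXX]+1*
p4 X@[OXO/.OX/OXX] terminal -1; root [O../..X/OXX] d6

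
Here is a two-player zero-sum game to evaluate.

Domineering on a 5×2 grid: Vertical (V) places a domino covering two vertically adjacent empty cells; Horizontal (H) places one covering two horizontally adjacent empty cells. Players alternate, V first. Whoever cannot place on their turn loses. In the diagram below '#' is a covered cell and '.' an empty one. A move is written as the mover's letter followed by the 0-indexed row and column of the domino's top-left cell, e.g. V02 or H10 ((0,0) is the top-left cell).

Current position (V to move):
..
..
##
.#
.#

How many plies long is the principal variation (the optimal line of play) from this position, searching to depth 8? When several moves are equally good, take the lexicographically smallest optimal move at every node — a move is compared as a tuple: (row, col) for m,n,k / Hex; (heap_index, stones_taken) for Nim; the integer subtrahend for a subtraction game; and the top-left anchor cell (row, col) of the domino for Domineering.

ply 1, V at ../../##/.#/.# | V00=+1→#./#./##/.#/.#*; V01=+1→.#/.#/##/.#/.#; V30=-1→../../##/##/##
ply 2: #./#./##/.#/.# is terminal -1 (H); from ../../##/.#/.# depth 8

PV length from [../../##/.#/.#]: 1 ply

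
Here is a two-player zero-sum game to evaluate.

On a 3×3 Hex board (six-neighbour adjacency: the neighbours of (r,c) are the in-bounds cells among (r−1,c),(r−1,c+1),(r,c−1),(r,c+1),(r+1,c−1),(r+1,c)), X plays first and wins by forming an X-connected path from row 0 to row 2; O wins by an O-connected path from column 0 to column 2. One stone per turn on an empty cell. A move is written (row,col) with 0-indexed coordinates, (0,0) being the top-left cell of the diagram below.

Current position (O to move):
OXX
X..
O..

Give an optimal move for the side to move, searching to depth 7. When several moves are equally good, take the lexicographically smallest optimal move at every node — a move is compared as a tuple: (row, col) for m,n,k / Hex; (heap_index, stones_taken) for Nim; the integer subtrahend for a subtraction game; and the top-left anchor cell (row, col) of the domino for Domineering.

O's best at [OXX/X../O..]: (1,2)

ply 1, O at OXX/X../O.. | (1,1)=-1→OXX/XO./O..; (1,2)=+1→OXX/X.O/O..*; (2,1)=+1→OXX/X../OO.; (2,2)=-1→OXX/X../O.O
ply 2, X at OXX/X.O/O.. | (1,1)=-1→OXX/XXO/O..*; (2,1)=-1→OXX/X.O/OX.; (2,2)=-1→OXX/X.O/O.X
ply 3, O at OXX/XXO/O.. | (2,1)=+1→OXX/XXO/OO.*; (2,2)=-1→OXX/XXO/O.O
ply 4: OXX/XXO/OO. is terminal -1 (X); from OXX/X../O.. depth 7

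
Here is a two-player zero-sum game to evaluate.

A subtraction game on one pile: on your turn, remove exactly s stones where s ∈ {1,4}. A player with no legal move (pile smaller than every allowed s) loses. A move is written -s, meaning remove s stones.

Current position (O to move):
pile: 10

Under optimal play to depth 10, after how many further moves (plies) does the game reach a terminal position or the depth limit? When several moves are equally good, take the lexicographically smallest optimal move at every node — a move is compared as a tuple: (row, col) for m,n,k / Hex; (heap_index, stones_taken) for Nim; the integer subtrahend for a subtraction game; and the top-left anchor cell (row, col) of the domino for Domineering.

[10] O move#1: -1:-1/9*, -4:-1/6
[9] X move#2: -1:-1/8, -4:+1/5*
[5] O move#3: -1:-1/4*, -4:-1/1
[4] X move#4: -1:-1/3, -4:+1/0*
[0] end (terminal -1, O#5); searched 10 to 10

PV length from [10]: 4 plies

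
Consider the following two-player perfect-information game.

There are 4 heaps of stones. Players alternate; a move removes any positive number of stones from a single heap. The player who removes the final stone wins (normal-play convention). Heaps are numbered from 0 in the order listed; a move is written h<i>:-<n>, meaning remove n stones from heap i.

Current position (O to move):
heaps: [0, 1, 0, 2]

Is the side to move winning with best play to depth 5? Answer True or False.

p1 O@[(0,1,0,2)]: h1:-1[(0,0,0,2)]-1 h3:-1[(0,1,0,1)]+1* h3:-2[(0,1,0,0)]-1
p2 X@[(0,1,0,1)]: h1:-1[(0,0,0,1)]-1* h3:-1[(0,1,0,0)]-1
p3 O@[(0,0,0,1)]: h3:-1[(0,0,0,0)]+1*
p4 X@[(0,0,0,0)] terminal -1; root [(0,1,0,2)] d5

O winning at [(0,1,0,2)]: True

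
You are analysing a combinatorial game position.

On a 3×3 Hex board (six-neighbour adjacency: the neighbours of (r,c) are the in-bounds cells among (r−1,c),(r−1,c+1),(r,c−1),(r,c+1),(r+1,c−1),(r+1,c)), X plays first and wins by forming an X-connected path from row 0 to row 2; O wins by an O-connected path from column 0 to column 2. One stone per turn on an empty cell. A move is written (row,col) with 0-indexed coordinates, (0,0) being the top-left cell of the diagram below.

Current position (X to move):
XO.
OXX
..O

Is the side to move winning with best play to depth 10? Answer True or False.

X winning at [XO./OXX/..O]: True

ply 1, X at XO./OXX/..O | (0,2)=+1→XOX/OXX/..O*; (2,0)=-1→XO./OXX/X.O; (2,1)=-1→XO./OXX/.XO
ply 2, O at XOX/OXX/..O | (2,0)=-1→XOX/OXX/O.O*; (2,1)=-1→XOX/OXX/.OO
ply 3, X at XOX/OXX/O.O | (2,1)=+1→XOX/OXX/OXO*
ply 4: XOX/OXX/OXO is terminal -1 (O); from XO./OXX/..O depth 10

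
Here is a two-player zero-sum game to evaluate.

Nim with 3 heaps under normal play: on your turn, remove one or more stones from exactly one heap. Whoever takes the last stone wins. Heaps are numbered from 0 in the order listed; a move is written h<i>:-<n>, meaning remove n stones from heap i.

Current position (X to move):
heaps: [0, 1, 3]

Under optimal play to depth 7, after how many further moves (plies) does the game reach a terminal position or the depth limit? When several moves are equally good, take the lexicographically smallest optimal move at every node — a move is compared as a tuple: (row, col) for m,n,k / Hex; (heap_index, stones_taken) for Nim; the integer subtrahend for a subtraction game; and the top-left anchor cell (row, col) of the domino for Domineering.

p1 X@[(0,1,3)]: h1:-1[(0,0,3)]-1 h2:-1[(0,1,2)]-1 h2:-2[(0,1,1)]+1* h2:-3[(0,1,0)]-1
p2 O@[(0,1,1)]: h1:-1[(0,0,1)]-1* h2:-1[(0,1,0)]-1
p3 X@[(0,0,1)]: h2:-1[(0,0,0)]+1*
p4 O@[(0,0,0)] terminal -1; root [(0,1,3)] d7

PV length from [(0,1,3)]: 3 plies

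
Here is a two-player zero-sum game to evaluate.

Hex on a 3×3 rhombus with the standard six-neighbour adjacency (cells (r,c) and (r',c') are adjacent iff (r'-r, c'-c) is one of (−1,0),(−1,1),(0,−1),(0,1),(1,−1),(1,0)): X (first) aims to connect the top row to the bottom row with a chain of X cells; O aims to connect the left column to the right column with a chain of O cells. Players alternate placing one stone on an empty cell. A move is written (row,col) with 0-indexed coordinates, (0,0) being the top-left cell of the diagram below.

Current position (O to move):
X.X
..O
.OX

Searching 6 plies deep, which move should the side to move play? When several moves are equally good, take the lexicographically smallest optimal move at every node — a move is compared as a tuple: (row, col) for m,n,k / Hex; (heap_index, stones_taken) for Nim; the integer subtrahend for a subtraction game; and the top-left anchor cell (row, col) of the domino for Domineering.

p1 O@[X.X/..O/.OX]: (0,1)[XOX/..O/.OX]-1 (1,0)[X.X/O.O/.OX]+1* (1,1)[X.X/.OO/.OX]+1 (2,0)[X.X/..O/OOX]+1
p2 X@[X.X/O.O/.OX]: (0,1)[XXX/O.O/.OX]-1* (1,1)[X.X/OXO/.OX]-1 (2,0)[X.X/O.O/XOX]-1
p3 O@[XXX/O.O/.OX]: (1,1)[XXX/OOO/.OX]+1* (2,0)[XXX/O.O/OOX]+1
p4 X@[XXX/OOO/.OX] terminal -1; root [X.X/..O/.OX] d6

O's best at [X.X/..O/.OX]: (1,0)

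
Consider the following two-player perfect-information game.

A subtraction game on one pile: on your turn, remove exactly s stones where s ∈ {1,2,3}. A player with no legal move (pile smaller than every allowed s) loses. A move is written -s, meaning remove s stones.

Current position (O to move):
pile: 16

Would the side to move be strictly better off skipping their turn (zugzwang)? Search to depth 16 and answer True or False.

zugzwang(16, O) = True

ply 1, O at 16 | -1=-1→15*; -2=-1→14; -3=-1→13
ply 2, X at 15 | -1=-1→14; -2=-1→13; -3=+1→12*
ply 3, O at 12 | -1=-1→11*; -2=-1→10; -3=-1→9
ply 4, X at 11 | -1=-1→10; -2=-1→9; -3=+1→8*
ply 5, O at 8 | -1=-1→7*; -2=-1→6; -3=-1→5
ply 6, X at 7 | -1=-1→6; -2=-1→5; -3=+1→4*
ply 7, O at 4 | -1=-1→3*; -2=-1→2; -3=-1→1
ply 8, X at 3 | -1=-1→2; -2=-1→1; -3=+1→0*
ply 9: 0 is terminal -1 (O); from 16 depth 16
pass branch (X moves first from the same position):
  | ply 1, X at 16 | -1=-1→15*; -2=-1→14; -3=-1→13
  | ply 2, O at 15 | -1=-1→14; -2=-1→13; -3=+1→12*
  | ply 3, X at 12 | -1=-1→11*; -2=-1→10; -3=-1→9
  | ply 4, O at 11 | -1=-1→10; -2=-1→9; -3=+1→8*
  | ply 5, X at 8 | -1=-1→7*; -2=-1→6; -3=-1→5
  | ply 6, O at 7 | -1=-1→6; -2=-1→5; -3=+1→4*
  | ply 7, X at 4 | -1=-1→3*; -2=-1→2; -3=-1→1
  | ply 8, O at 3 | -1=-1→2; -2=-1→1; -3=+1→0*
  | ply 9: 0 is terminal -1 (X); from 16 depth 16
O moving scores -1; O passing scores +1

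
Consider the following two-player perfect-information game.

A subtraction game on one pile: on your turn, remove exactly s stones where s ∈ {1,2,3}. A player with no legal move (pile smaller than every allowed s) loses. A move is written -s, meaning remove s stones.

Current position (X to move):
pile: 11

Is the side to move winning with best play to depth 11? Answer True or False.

[11] X move#1: -1:-1/10, -2:-1/9, -3:+1/8*
[8] O move#2: -1:-1/7*, -2:-1/6, -3:-1/5
[7] X move#3: -1:-1/6, -2:-1/5, -3:+1/4*
[4] O move#4: -1:-1/3*, -2:-1/2, -3:-1/1
[3] X move#5: -1:-1/2, -2:-1/1, -3:+1/0*
[0] end (terminal -1, O#6); searched 11 to 11

X winning at [11]: True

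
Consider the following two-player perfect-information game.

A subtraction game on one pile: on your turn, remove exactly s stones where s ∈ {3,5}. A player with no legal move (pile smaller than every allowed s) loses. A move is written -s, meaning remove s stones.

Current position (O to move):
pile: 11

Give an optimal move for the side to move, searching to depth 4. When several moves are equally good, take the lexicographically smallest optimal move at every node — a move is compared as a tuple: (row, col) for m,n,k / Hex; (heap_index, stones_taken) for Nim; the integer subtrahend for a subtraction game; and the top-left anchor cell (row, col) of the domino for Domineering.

[11] O move#1: -3:+1/8*, -5:-1/6
[8] X move#2: -3:-1/5*, -5:-1/3
[5] O move#3: -3:+1/2*, -5:+1/0
[2] end (terminal -1, X#4); searched 11 to 4

O's best at [11]: -3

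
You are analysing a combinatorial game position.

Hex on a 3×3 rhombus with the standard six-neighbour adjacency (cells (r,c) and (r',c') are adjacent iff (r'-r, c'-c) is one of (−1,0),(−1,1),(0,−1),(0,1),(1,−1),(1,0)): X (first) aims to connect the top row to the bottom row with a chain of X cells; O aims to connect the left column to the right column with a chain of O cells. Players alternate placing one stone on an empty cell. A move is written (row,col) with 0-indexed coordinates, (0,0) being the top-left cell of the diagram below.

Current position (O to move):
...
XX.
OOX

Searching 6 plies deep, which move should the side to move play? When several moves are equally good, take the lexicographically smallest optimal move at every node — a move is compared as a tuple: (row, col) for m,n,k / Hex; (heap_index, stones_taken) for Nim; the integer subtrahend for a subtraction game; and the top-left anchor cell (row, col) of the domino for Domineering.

[.../XX./OOX] O move#1: (0,0):-1/O../XX./OOX, (0,1):-1/.O./XX./OOX, (0,2):-1/..O/XX./OOX, (1,2):+1/.../XXO/OOX*
[.../XXO/OOX] end (terminal -1, X#2); searched .../XX./OOX to 6

O's best at [.../XX./OOX]: (1,2)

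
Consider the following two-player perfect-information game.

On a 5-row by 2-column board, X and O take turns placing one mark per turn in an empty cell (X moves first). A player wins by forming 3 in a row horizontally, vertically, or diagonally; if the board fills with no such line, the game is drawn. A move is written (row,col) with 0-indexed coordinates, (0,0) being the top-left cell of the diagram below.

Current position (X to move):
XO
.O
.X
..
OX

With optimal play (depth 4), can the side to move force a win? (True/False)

[XO/.O/.X/../OX] X move#1: (1,0):+1/XO/XO/.X/../OX*, (2,0):+1/XO/.O/XX/../OX, (3,0):+0/XO/.O/.X/X./OX, (3,1):+1/XO/.O/.X/.X/OX
[XO/XO/.X/../OX] O move#2: (2,0):-1/XO/XO/OX/../OX*, (3,0):-1/XO/XO/.X/O./OX, (3,1):-1/XO/XO/.X/.O/OX
[XO/XO/OX/../OX] X move#3: (3,0):+0/XO/XO/OX/X./OX, (3,1):+1/XO/XO/OX/.X/OX*
[XO/XO/OX/.X/OX] end (terminal -1, O#4); searched XO/.O/.X/../OX to 4

X winning at [XO/.O/.X/../OX]: True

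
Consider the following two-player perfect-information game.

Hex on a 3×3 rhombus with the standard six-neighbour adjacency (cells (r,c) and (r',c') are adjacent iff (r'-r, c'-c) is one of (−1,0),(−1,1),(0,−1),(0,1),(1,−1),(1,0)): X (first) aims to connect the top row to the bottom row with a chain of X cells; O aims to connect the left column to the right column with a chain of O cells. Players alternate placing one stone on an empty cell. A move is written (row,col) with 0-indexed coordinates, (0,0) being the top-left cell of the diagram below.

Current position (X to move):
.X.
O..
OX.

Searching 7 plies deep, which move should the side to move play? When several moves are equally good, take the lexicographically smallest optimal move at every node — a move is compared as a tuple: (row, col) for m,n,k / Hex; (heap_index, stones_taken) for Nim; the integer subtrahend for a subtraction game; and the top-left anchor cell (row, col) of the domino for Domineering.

X's best at [.X./O../OX.]: (0,2)

p1 X@[.X./O../OX.]: (0,0)[XX./O../OX.]-1 (0,2)[.XX/O../OX.]+1* (1,1)[.X./OX./OX.]+1 (1,2)[.X./O.X/OX.]+1 (2,2)[.X./O../OXX]-1
p2 O@[.XX/O../OX.]: (0,0)[OXX/O../OX.]-1* (1,1)[.XX/OO./OX.]-1 (1,2)[.XX/O.O/OX.]-1 (2,2)[.XX/O../OXO]-1
p3 X@[OXX/O../OX.]: (1,1)[OXX/OX./OX.]+1* (1,2)[OXX/O.X/OX.]+1 (2,2)[OXX/O../OXX]+1
p4 O@[OXX/OX./OX.] terminal -1; root [.X./O../OX.] d7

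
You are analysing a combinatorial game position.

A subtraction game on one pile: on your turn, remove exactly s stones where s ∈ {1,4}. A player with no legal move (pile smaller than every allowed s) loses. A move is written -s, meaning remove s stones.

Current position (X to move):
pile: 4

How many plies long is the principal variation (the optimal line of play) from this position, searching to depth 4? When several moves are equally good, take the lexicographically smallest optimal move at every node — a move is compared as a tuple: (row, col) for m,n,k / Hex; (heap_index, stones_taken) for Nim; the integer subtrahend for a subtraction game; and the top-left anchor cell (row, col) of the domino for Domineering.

PV length from [4]: 1 ply

ply 1, X at 4 | -1=-1→3; -4=+1→0*
ply 2: 0 is terminal -1 (O); from 4 depth 4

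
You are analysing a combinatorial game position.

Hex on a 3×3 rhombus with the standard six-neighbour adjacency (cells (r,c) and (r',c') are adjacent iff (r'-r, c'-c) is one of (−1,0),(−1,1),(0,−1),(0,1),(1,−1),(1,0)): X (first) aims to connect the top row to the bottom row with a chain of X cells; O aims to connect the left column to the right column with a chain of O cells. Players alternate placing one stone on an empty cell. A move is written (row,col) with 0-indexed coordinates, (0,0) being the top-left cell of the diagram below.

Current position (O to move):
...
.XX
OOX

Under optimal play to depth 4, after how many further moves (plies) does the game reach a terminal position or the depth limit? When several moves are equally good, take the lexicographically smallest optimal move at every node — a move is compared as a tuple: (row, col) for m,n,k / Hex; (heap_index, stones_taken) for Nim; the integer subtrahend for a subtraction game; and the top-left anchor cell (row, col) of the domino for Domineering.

PV length from [.../.XX/OOX]: 2 plies

ply 1, O at .../.XX/OOX | (0,0)=-1→O../.XX/OOX*; (0,1)=-1→.O./.XX/OOX; (0,2)=-1→..O/.XX/OOX; (1,0)=-1→.../OXX/OOX
ply 2, X at O../.XX/OOX | (0,1)=+1→OX./.XX/OOX*; (0,2)=+1→O.X/.XX/OOX; (1,0)=+1→O../XXX/OOX
ply 3: OX./.XX/OOX is terminal -1 (O); from .../.XX/OOX depth 4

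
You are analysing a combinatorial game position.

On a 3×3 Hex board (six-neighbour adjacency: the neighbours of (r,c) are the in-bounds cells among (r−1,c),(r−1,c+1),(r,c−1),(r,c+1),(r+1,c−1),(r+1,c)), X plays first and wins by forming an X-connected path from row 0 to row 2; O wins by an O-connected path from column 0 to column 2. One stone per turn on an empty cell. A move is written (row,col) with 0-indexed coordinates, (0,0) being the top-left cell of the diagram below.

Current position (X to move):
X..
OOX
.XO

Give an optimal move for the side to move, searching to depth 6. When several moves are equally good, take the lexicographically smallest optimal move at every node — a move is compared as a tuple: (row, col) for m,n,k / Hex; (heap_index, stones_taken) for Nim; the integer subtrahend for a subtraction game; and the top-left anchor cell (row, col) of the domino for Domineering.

ply 1, X at X../OOX/.XO | (0,1)=-1→XX./OOX/.XO; (0,2)=+1→X.X/OOX/.XO*; (2,0)=-1→X../OOX/XXO
ply 2: X.X/OOX/.XO is terminal -1 (O); from X../OOX/.XO depth 6

X's best at [X../OOX/.XO]: (0,2)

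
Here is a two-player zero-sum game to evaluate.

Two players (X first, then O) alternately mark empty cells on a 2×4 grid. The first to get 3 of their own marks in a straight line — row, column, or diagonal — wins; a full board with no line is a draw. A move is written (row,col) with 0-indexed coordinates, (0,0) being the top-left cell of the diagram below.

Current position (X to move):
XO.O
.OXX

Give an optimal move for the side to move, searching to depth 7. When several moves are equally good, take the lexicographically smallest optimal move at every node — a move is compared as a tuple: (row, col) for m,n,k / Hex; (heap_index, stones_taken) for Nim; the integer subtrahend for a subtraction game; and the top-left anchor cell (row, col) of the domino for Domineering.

[XO.O/.OXX] X move#1: (0,2):+0/XOXO/.OXX*, (1,0):-1/XO.O/XOXX
[XOXO/.OXX] O move#2: (1,0):+0/XOXO/OOXX*
[XOXO/OOXX] end (terminal +0, X#3); searched XO.O/.OXX to 7

X's best at [XO.O/.OXX]: (0,2)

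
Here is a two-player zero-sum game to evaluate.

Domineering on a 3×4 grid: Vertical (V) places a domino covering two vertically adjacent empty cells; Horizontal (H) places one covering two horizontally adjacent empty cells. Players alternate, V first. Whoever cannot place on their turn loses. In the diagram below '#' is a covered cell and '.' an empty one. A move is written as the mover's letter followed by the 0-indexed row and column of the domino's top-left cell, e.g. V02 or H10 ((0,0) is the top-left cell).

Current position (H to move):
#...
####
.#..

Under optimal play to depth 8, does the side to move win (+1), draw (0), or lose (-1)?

[#.../####/.#..] H move#1: H01:+1/###./####/.#..*, H02:+1/#.##/####/.#.., H22:+1/#.../####/.###
[###./####/.#..] end (terminal -1, V#2); searched #.../####/.#.. to 8

value(#.../####/.#.., H) = +1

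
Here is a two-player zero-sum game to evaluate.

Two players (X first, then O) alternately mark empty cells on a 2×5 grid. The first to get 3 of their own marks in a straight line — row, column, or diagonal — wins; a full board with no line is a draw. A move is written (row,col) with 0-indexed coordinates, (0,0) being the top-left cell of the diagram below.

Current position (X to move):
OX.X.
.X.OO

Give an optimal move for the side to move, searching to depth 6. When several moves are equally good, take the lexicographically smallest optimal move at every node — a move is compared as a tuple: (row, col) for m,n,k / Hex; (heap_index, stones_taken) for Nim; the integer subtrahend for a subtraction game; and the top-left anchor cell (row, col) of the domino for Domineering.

p1 X@[OX.X./.X.OO]: (0,2)[OXXX./.X.OO]+1* (0,4)[OX.XX/.X.OO]-1 (1,0)[OX.X./XX.OO]-1 (1,2)[OX.X./.XXOO]+1
p2 O@[OXXX./.X.OO] terminal -1; root [OX.X./.X.OO] d6

X's best at [OX.X./.X.OO]: (0,2)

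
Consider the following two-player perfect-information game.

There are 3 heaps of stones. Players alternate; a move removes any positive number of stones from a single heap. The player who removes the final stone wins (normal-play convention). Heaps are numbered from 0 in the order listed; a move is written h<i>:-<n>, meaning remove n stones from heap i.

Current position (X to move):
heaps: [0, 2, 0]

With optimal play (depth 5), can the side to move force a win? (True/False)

[(0,2,0)] X move#1: h1:-1:-1/(0,1,0), h1:-2:+1/(0,0,0)*
[(0,0,0)] end (terminal -1, O#2); searched (0,2,0) to 5

X winning at [(0,2,0)]: True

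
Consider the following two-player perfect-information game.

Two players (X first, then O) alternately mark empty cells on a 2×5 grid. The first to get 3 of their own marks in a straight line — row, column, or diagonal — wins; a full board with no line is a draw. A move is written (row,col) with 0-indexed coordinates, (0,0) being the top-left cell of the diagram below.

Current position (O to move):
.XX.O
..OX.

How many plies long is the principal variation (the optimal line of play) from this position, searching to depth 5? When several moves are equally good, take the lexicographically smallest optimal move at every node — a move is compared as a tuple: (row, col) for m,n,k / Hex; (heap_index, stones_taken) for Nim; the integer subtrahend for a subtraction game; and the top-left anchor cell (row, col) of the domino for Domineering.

ply 1, O at .XX.O/..OX. | (0,0)=-1→OXX.O/..OX.*; (0,3)=-1→.XXOO/..OX.; (1,0)=-1→.XX.O/O.OX.; (1,1)=-1→.XX.O/.OOX.; (1,4)=-1→.XX.O/..OXO
ply 2, X at OXX.O/..OX. | (0,3)=+1→OXXXO/..OX.*; (1,0)=+0→OXX.O/X.OX.; (1,1)=+0→OXX.O/.XOX.; (1,4)=+0→OXX.O/..OXX
ply 3: OXXXO/..OX. is terminal -1 (O); from .XX.O/..OX. depth 5

PV length from [.XX.O/..OX.]: 2 plies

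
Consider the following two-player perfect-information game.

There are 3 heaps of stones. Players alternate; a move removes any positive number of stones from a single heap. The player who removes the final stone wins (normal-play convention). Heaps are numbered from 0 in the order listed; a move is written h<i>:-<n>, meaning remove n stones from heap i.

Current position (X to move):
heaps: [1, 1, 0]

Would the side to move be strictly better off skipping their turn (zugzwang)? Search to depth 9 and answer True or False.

[(1,1,0)] X move#1: h0:-1:-1/(0,1,0)*, h1:-1:-1/(1,0,0)
[(0,1,0)] O move#2: h1:-1:+1/(0,0,0)*
[(0,0,0)] end (terminal -1, X#3); searched (1,1,0) to 9
suppose X passes — search the same position with O to move:
pass> [(1,1,0)] O move#1: h0:-1:-1/(0,1,0)*, h1:-1:-1/(1,0,0)
pass> [(0,1,0)] X move#2: h1:-1:+1/(0,0,0)*
pass> [(0,0,0)] end (terminal -1, O#3); searched (1,1,0) to 9
for X: play -1, pass +1

zugzwang((1,1,0), X) = True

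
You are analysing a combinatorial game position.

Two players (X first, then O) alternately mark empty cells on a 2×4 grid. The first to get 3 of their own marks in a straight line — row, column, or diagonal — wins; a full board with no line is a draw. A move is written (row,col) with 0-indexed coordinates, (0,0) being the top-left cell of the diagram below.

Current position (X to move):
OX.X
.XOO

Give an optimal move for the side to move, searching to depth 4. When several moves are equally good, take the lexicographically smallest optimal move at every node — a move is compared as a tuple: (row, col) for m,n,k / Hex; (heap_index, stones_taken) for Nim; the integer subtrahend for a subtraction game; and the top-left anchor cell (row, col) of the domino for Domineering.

X's best at [OX.X/.XOO]: (0,2)

p1 X@[OX.X/.XOO]: (0,2)[OXXX/.XOO]+1* (1,0)[OX.X/XXOO]+0
p2 O@[OXXX/.XOO] terminal -1; root [OX.X/.XOO] d4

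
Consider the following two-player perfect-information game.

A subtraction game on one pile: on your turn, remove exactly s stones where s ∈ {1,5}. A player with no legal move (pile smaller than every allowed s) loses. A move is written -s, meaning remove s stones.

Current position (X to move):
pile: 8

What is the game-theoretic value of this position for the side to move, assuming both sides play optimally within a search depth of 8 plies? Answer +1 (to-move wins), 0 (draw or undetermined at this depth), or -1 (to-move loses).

p1 X@[8]: -1[7]-1* -5[3]-1
p2 O@[7]: -1[6]+1* -5[2]+1
p3 X@[6]: -1[5]-1* -5[1]-1
p4 O@[5]: -1[4]+1* -5[0]+1
p5 X@[4]: -1[3]-1*
p6 O@[3]: -1[2]+1*
p7 X@[2]: -1[1]-1*
p8 O@[1]: -1[0]+1*
p9 X@[0] terminal -1; root [8] d8

value(8, X) = -1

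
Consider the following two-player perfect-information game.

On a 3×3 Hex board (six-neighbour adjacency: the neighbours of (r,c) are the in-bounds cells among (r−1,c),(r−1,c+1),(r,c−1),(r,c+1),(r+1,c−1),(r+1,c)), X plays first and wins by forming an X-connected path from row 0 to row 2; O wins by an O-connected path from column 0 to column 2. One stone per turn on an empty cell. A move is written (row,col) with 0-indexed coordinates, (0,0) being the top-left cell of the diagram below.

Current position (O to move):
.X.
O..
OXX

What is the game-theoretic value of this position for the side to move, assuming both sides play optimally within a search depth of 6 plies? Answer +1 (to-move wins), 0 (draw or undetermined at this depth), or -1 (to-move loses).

p1 O@[.X./O../OXX]: (0,0)[OX./O../OXX]-1 (0,2)[.XO/O../OXX]-1 (1,1)[.X./OO./OXX]+1* (1,2)[.X./O.O/OXX]-1
p2 X@[.X./OO./OXX]: (0,0)[XX./OO./OXX]-1* (0,2)[.XX/OO./OXX]-1 (1,2)[.X./OOX/OXX]-1
p3 O@[XX./OO./OXX]: (0,2)[XXO/OO./OXX]+1* (1,2)[XX./OOO/OXX]+1
p4 X@[XXO/OO./OXX] terminal -1; root [.X./O../OXX] d6

value(.X./O../OXX, O) = +1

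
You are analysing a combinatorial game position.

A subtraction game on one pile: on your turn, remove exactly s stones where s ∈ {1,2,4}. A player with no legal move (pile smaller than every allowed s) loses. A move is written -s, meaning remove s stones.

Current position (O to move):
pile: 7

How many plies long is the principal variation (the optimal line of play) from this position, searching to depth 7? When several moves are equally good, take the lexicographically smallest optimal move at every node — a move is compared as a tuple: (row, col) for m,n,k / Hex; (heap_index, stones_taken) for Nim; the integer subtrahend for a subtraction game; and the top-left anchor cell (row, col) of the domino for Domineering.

PV length from [7]: 5 plies

p1 O@[7]: -1[6]+1* -2[5]-1 -4[3]+1
p2 X@[6]: -1[5]-1* -2[4]-1 -4[2]-1
p3 O@[5]: -1[4]-1 -2[3]+1* -4[1]-1
p4 X@[3]: -1[2]-1* -2[1]-1
p5 O@[2]: -1[1]-1 -2[0]+1*
p6 X@[0] terminal -1; root [7] d7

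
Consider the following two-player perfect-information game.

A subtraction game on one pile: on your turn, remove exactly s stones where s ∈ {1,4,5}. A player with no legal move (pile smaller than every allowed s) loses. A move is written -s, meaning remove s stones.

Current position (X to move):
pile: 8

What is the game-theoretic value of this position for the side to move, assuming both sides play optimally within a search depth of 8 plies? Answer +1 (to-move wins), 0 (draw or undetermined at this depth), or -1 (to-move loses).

ply 1, X at 8 | -1=-1→7*; -4=-1→4; -5=-1→3
ply 2, O at 7 | -1=-1→6; -4=-1→3; -5=+1→2*
ply 3, X at 2 | -1=-1→1*
ply 4, O at 1 | -1=+1→0*
ply 5: 0 is terminal -1 (X); from 8 depth 8

value(8, X) = -1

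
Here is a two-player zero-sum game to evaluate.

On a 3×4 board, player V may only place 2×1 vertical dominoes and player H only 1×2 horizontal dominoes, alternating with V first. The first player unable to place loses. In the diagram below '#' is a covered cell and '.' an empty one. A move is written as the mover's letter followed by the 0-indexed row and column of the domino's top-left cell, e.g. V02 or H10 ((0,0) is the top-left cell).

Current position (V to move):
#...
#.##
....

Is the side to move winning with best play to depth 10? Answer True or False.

V winning at [#.../#.##/....]: False

ply 1, V at #.../#.##/.... | V01=-1→##../####/....*; V11=-1→#.../####/.#..
ply 2, H at ##../####/.... | H02=+1→####/####/....*; H20=+1→##../####/##..; H21=+1→##../####/.##.; H22=+1→##../####/..##
ply 3: ####/####/.... is terminal -1 (V); from #.../#.##/.... depth 10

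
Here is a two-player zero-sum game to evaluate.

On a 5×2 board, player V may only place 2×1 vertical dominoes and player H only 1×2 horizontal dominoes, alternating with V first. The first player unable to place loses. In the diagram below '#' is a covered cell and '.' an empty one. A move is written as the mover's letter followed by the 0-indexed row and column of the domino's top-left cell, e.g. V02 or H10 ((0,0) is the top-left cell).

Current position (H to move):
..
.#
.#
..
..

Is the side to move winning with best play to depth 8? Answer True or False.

H winning at [../.#/.#/../..]: True

[../.#/.#/../..] H move#1: H00:-1/##/.#/.#/../.., H30:+1/../.#/.#/##/..*, H40:+1/../.#/.#/../##
[../.#/.#/##/..] V move#2: V00:-1/#./##/.#/##/..*, V10:-1/../##/##/##/..
[#./##/.#/##/..] H move#3: H40:+1/#./##/.#/##/##*
[#./##/.#/##/##] end (terminal -1, V#4); searched ../.#/.#/../.. to 8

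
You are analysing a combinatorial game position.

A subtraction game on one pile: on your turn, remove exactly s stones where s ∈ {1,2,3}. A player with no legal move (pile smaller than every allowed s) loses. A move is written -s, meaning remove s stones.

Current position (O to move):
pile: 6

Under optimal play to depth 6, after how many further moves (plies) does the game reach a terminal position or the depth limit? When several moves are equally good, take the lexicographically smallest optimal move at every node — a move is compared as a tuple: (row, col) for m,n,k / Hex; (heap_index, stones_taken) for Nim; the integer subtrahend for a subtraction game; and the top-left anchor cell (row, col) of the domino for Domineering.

[6] O move#1: -1:-1/5, -2:+1/4*, -3:-1/3
[4] X move#2: -1:-1/3*, -2:-1/2, -3:-1/1
[3] O move#3: -1:-1/2, -2:-1/1, -3:+1/0*
[0] end (terminal -1, X#4); searched 6 to 6

PV length from [6]: 3 plies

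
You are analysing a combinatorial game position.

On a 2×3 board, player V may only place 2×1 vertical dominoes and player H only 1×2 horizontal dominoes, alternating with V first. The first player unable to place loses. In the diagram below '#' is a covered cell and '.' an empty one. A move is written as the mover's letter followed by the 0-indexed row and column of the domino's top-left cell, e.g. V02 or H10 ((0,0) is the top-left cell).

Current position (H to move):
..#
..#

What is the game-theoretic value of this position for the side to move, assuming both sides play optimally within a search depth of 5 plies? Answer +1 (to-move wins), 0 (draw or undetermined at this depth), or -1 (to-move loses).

value(..#/..#, H) = +1

[..#/..#] H move#1: H00:+1/###/..#*, H10:+1/..#/###
[###/..#] end (terminal -1, V#2); searched ..#/..# to 5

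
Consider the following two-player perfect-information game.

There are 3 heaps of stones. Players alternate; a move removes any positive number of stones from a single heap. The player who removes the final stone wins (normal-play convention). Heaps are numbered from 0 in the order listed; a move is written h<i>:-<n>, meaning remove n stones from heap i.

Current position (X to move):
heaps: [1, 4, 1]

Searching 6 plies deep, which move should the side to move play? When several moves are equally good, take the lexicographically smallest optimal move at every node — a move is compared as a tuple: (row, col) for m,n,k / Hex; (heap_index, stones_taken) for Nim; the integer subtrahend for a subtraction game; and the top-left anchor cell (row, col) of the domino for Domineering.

p1 X@[(1,4,1)]: h0:-1[(0,4,1)]-1 h1:-1[(1,3,1)]-1 h1:-2[(1,2,1)]-1 h1:-3[(1,1,1)]-1 h1:-4[(1,0,1)]+1* h2:-1[(1,4,0)]-1
p2 O@[(1,0,1)]: h0:-1[(0,0,1)]-1* h2:-1[(1,0,0)]-1
p3 X@[(0,0,1)]: h2:-1[(0,0,0)]+1*
p4 O@[(0,0,0)] terminal -1; root [(1,4,1)] d6

X's best at [(1,4,1)]: h1:-4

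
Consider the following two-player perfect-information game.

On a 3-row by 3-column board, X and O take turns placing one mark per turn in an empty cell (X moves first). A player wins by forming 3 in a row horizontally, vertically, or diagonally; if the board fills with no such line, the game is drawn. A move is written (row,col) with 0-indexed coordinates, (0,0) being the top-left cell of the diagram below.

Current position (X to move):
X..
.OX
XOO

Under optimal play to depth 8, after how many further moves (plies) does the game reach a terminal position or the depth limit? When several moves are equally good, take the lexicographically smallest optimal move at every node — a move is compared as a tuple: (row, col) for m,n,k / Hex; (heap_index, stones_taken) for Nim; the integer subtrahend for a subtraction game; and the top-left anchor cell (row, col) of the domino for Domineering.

PV length from [X../.OX/XOO]: 3 plies

p1 X@[X../.OX/XOO]: (0,1)[XX./.OX/XOO]+1* (0,2)[X.X/.OX/XOO]-1 (1,0)[X../XOX/XOO]+1
p2 O@[XX./.OX/XOO]: (0,2)[XXO/.OX/XOO]-1* (1,0)[XX./OOX/XOO]-1
p3 X@[XXO/.OX/XOO]: (1,0)[XXO/XOX/XOO]+1*
p4 O@[XXO/XOX/XOO] terminal -1; root [X../.OX/XOO] d8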